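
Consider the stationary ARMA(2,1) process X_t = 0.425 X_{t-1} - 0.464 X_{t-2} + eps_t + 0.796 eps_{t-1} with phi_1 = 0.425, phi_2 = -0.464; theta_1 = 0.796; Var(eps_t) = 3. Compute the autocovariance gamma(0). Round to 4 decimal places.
\gamma(0) = 8.7497

Multiply the model equation by X_{t-k} and take expectations. With theta_0 = psi_0 = 1 and psi_j the MA(infinity) weights, this gives
  gamma(k) - sum_i phi_i gamma(k-i) = c_k,
  c_k = sigma^2 * sum_{j=k..q} theta_j psi_{j-k}   (c_k = 0 for k > q),
using gamma(-m) = gamma(m).
psi-weights needed (psi_j = theta_j + sum_i phi_i psi_{j-i}):
  psi_1 = theta_1 + phi_1 = 0.796 + (0.425) = 1.221
Right-hand sides:
  c_0 = sigma^2 (1 + theta_1 psi_1) = 3 * (1 + (0.796)(1.221)) = 3 * 1.971916 = 5.915748
  c_1 = sigma^2 theta_1 = 3 * (0.796) = 2.388
  c_2 = 0
Equations for k = 0, 1, 2 (AR order 2, c_2 = 0):
  (E0) gamma(0) = phi_1 gamma(1) + phi_2 gamma(2) + c_0
  (E1) gamma(1) = phi_1 gamma(0) + phi_2 gamma(1) + c_1
  (E2) gamma(2) = phi_1 gamma(1) + phi_2 gamma(0)
From (E1): gamma(1) = A gamma(0) + B with
  A = phi_1 / (1 - phi_2) = 0.425 / 1.464 = 0.290301,   B = c_1 / (1 - phi_2) = 2.388 / 1.464 = 1.631148.
Insert (E2) into (E0): gamma(0) (1 - phi_2^2) = phi_1 (1 + phi_2) gamma(1) + c_0.
  phi_1 (1 + phi_2) = (0.425)(0.536) = 0.2278,   1 - phi_2^2 = 0.784704.
Replace gamma(1) by A gamma(0) + B and collect gamma(0):
  gamma(0) [0.784704 - (0.2278)(0.290301)] = (0.2278)(1.631148) + 5.915748
  gamma(0) * 0.718574 = 6.287323
  gamma(0) = 6.287323 / 0.718574 = 8.749729.
Therefore gamma(0) = 8.7497 (to 4 decimal places).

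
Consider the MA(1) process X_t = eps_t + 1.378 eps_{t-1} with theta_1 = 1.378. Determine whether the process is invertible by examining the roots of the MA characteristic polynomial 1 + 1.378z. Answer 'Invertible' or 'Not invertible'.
\text{Not invertible}

The MA(q) characteristic polynomial is P(z) = 1 + 1.378z.
Invertibility requires all roots to lie outside the unit circle, i.e. |z| > 1 for every root.
This is linear in z: 1 + (1.378) z = 0  =>  z = -1/(1.378) = -0.725689,  |z| = 0.725689.
Moduli of all roots: 0.7257.
All moduli strictly greater than 1? No.
Verdict: Not invertible.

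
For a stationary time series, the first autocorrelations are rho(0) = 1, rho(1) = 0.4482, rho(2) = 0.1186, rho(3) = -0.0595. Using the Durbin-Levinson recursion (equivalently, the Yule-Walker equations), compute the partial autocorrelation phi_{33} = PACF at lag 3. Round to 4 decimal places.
\phi_{33} = -0.0910

The PACF at lag k is phi_{kk}, the last component of the solution
to the Yule-Walker system G_k phi = r_k where
  (G_k)_{ij} = rho(|i - j|), (r_k)_i = rho(i), i,j = 1..k.
Equivalently, Durbin-Levinson gives phi_{kk} iteratively:
  phi_{11} = rho(1)
  phi_{kk} = [rho(k) - sum_{j=1..k-1} phi_{k-1,j} rho(k-j)]
            / [1 - sum_{j=1..k-1} phi_{k-1,j} rho(j)],
  phi_{k,j} = phi_{k-1,j} - phi_{kk} phi_{k-1,k-j},  j = 1..k-1.
Step k = 1:
  phi_11 = rho(1) = 0.4482.
Step k = 2:
  phi_22 = [rho(2) - phi_11 rho(1)] / [1 - phi_11 rho(1)] = [0.1186 - (0.4482)(0.4482)] / [1 - (0.4482)(0.4482)]
         = -0.08228324 / 0.79911676 = -0.102968.
  Update: phi_21 = phi_11 - phi_22 phi_11 = 0.4482 - (-0.102968)(0.4482) = 0.49435.
Step k = 3:
  phi_33 = [rho(3) - phi_21 rho(2) - phi_22 rho(1)] / [1 - phi_21 rho(1) - phi_22 rho(2)]
    numerator   = -0.0595 - (0.49435)(0.1186) - (-0.102968)(0.4482) = -0.07197979
    denominator = 1 - (0.49435)(0.4482) - (-0.102968)(0.1186) = 0.79064424
  phi_33 = -0.07197979 / 0.79064424 = -0.091.
Therefore phi_{33} = -0.0910.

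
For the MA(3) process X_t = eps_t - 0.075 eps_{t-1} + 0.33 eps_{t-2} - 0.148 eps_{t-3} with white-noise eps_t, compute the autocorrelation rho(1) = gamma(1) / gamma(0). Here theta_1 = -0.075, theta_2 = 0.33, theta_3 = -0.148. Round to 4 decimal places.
\rho(1) = -0.1308

For an MA(q) process with theta_0 = 1, the autocovariance is
  gamma(k) = sigma^2 * sum_{i=0..q-k} theta_i * theta_{i+k},
and rho(k) = gamma(k) / gamma(0). Sigma^2 cancels.
  numerator   = (1)*(-0.075) + (-0.075)*(0.33) + (0.33)*(-0.148) = -0.14859.
  denominator = (1)^2 + (-0.075)^2 + (0.33)^2 + (-0.148)^2 = 1.136429.
  rho(1) = -0.14859 / 1.136429 = -0.1308.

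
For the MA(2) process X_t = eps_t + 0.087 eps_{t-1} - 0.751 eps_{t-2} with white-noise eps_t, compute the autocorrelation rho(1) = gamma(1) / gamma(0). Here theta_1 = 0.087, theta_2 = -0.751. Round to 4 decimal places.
\rho(1) = 0.0138

For an MA(q) process with theta_0 = 1, the autocovariance is
  gamma(k) = sigma^2 * sum_{i=0..q-k} theta_i * theta_{i+k},
and rho(k) = gamma(k) / gamma(0). Sigma^2 cancels.
  numerator   = (1)*(0.087) + (0.087)*(-0.751) = 0.021663.
  denominator = (1)^2 + (0.087)^2 + (-0.751)^2 = 1.57157.
  rho(1) = 0.021663 / 1.57157 = 0.0138.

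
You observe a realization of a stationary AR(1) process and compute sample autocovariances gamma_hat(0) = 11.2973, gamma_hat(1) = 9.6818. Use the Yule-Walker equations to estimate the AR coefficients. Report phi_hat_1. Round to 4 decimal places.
\hat\phi_{1} = 0.8570

The Yule-Walker equations for an AR(p) process read, in matrix form,
  Gamma_p phi = r_p,   with   (Gamma_p)_{ij} = gamma(|i - j|),
                       (r_p)_i = gamma(i),   i,j = 1..p.
Substitute the sample gammas (Toeplitz matrix and right-hand side of size 1):
  Gamma_p = [[11.2973]]
  r_p     = [9.6818]
With p = 1 this is the single equation gamma(0) phi_1 = gamma(1):
  phi_hat_1 = gamma(1) / gamma(0) = 9.6818 / 11.2973 = 0.8570.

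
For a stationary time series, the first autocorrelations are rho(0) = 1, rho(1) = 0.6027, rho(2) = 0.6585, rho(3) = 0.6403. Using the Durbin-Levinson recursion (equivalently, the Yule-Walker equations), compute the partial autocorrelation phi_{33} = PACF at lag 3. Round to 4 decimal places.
\phi_{33} = 0.2961

The PACF at lag k is phi_{kk}, the last component of the solution
to the Yule-Walker system G_k phi = r_k where
  (G_k)_{ij} = rho(|i - j|), (r_k)_i = rho(i), i,j = 1..k.
Equivalently, Durbin-Levinson gives phi_{kk} iteratively:
  phi_{11} = rho(1)
  phi_{kk} = [rho(k) - sum_{j=1..k-1} phi_{k-1,j} rho(k-j)]
            / [1 - sum_{j=1..k-1} phi_{k-1,j} rho(j)],
  phi_{k,j} = phi_{k-1,j} - phi_{kk} phi_{k-1,k-j},  j = 1..k-1.
Step k = 1:
  phi_11 = rho(1) = 0.6027.
Step k = 2:
  phi_22 = [rho(2) - phi_11 rho(1)] / [1 - phi_11 rho(1)] = [0.6585 - (0.6027)(0.6027)] / [1 - (0.6027)(0.6027)]
         = 0.29525271 / 0.63675271 = 0.463685.
  Update: phi_21 = phi_11 - phi_22 phi_11 = 0.6027 - (0.463685)(0.6027) = 0.323237.
Step k = 3:
  phi_33 = [rho(3) - phi_21 rho(2) - phi_22 rho(1)] / [1 - phi_21 rho(1) - phi_22 rho(2)]
    numerator   = 0.6403 - (0.323237)(0.6585) - (0.463685)(0.6027) = 0.14798544
    denominator = 1 - (0.323237)(0.6027) - (0.463685)(0.6585) = 0.49984844
  phi_33 = 0.14798544 / 0.49984844 = 0.2961.
Therefore phi_{33} = 0.2961.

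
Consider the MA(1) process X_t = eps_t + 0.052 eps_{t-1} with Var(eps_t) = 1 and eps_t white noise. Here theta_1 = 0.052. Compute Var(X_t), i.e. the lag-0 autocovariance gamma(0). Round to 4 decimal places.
\gamma(0) = 1.0027

For an MA(q) process X_t = eps_t + sum_i theta_i eps_{t-i} with
Var(eps_t) = sigma^2, the variance is
  gamma(0) = sigma^2 * (1 + sum_i theta_i^2).
  sum_i theta_i^2 = (0.052)^2 = 0.002704.
  gamma(0) = 1 * (1 + 0.002704) = 1 * 1.002704 = 1.002704, which rounds to 1.0027.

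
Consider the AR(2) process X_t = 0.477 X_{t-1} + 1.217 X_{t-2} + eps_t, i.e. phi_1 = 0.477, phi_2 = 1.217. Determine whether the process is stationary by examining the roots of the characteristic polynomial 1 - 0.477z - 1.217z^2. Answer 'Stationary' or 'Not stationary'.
\text{Not stationary}

The AR(p) characteristic polynomial is P(z) = 1 - 0.477z - 1.217z^2.
Stationarity requires all roots to lie outside the unit circle, i.e. |z| > 1 for every root.
Set 1 + (-0.477) z + (-1.217) z^2 = 0, i.e. a z^2 + b z + c = 0 with a = -1.217, b = -0.477, c = 1.
Discriminant D = b^2 - 4ac = (-0.477)^2 - 4*(-1.217)*1 = 0.227529 - (-4.868) = 5.095529.
D >= 0, so the roots are real: z = (-b +/- sqrt(D)) / (2a) = (0.477 +/- 2.257328) / (-2.434).
  z_1 = (0.477 + 2.257328) / (-2.434) = -1.1234,   |z_1| = 1.1234.
  z_2 = (0.477 - 2.257328) / (-2.434) = 0.7314,   |z_2| = 0.7314.
Moduli of all roots: 1.1234, 0.7314.
All moduli strictly greater than 1? No.
Verdict: Not stationary.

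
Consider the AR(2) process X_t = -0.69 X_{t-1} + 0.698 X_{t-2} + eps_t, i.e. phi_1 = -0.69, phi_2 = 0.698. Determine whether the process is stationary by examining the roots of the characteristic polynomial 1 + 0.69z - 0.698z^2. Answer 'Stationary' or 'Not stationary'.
\text{Not stationary}

The AR(p) characteristic polynomial is P(z) = 1 + 0.69z - 0.698z^2.
Stationarity requires all roots to lie outside the unit circle, i.e. |z| > 1 for every root.
Set 1 + (0.69) z + (-0.698) z^2 = 0, i.e. a z^2 + b z + c = 0 with a = -0.698, b = 0.69, c = 1.
Discriminant D = b^2 - 4ac = (0.69)^2 - 4*(-0.698)*1 = 0.4761 - (-2.792) = 3.2681.
D >= 0, so the roots are real: z = (-b +/- sqrt(D)) / (2a) = (-0.69 +/- 1.807789) / (-1.396).
  z_1 = (-0.69 + 1.807789) / (-1.396) = -0.8007,   |z_1| = 0.8007.
  z_2 = (-0.69 - 1.807789) / (-1.396) = 1.7892,   |z_2| = 1.7892.
Moduli of all roots: 0.8007, 1.7892.
All moduli strictly greater than 1? No.
Verdict: Not stationary.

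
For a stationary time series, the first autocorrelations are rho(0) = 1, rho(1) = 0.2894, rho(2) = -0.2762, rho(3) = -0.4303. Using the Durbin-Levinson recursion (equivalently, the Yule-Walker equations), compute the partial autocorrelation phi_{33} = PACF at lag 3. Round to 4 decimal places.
\phi_{33} = -0.2649

The PACF at lag k is phi_{kk}, the last component of the solution
to the Yule-Walker system G_k phi = r_k where
  (G_k)_{ij} = rho(|i - j|), (r_k)_i = rho(i), i,j = 1..k.
Equivalently, Durbin-Levinson gives phi_{kk} iteratively:
  phi_{11} = rho(1)
  phi_{kk} = [rho(k) - sum_{j=1..k-1} phi_{k-1,j} rho(k-j)]
            / [1 - sum_{j=1..k-1} phi_{k-1,j} rho(j)],
  phi_{k,j} = phi_{k-1,j} - phi_{kk} phi_{k-1,k-j},  j = 1..k-1.
Step k = 1:
  phi_11 = rho(1) = 0.2894.
Step k = 2:
  phi_22 = [rho(2) - phi_11 rho(1)] / [1 - phi_11 rho(1)] = [-0.2762 - (0.2894)(0.2894)] / [1 - (0.2894)(0.2894)]
         = -0.35995236 / 0.91624764 = -0.392855.
  Update: phi_21 = phi_11 - phi_22 phi_11 = 0.2894 - (-0.392855)(0.2894) = 0.403092.
Step k = 3:
  phi_33 = [rho(3) - phi_21 rho(2) - phi_22 rho(1)] / [1 - phi_21 rho(1) - phi_22 rho(2)]
    numerator   = -0.4303 - (0.403092)(-0.2762) - (-0.392855)(0.2894) = -0.20527373
    denominator = 1 - (0.403092)(0.2894) - (-0.392855)(-0.2762) = 0.7748386
  phi_33 = -0.20527373 / 0.7748386 = -0.2649.
Therefore phi_{33} = -0.2649.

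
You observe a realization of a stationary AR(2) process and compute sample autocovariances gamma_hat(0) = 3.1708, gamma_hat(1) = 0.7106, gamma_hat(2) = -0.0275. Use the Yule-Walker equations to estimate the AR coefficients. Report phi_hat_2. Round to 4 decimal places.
\hat\phi_{2} = -0.0620

The Yule-Walker equations for an AR(p) process read, in matrix form,
  Gamma_p phi = r_p,   with   (Gamma_p)_{ij} = gamma(|i - j|),
                       (r_p)_i = gamma(i),   i,j = 1..p.
Substitute the sample gammas (Toeplitz matrix and right-hand side of size 2):
  Gamma_p = [[3.1708, 0.7106], [0.7106, 3.1708]]
  r_p     = [0.7106, -0.0275]
Written out:
  3.1708 phi_1 + 0.7106 phi_2 = 0.7106
  0.7106 phi_1 + 3.1708 phi_2 = -0.0275
Solve by Cramer's rule:
  det = gamma(0)^2 - gamma(1)^2 = (3.1708)^2 - (0.7106)^2 = 10.05397264 - 0.50495236 = 9.54902028
  phi_hat_1 = [gamma(1) gamma(0) - gamma(1) gamma(2)] / det = [(0.7106)(3.1708) - (0.7106)(-0.0275)] / 9.54902028 = 2.27271198 / 9.54902028 = 0.238
  phi_hat_2 = [gamma(0) gamma(2) - gamma(1)^2] / det = [(3.1708)(-0.0275) - (0.7106)^2] / 9.54902028 = -0.59214936 / 9.54902028 = -0.062
So phi_hat = [0.2380, -0.0620].
Therefore phi_hat_2 = -0.0620.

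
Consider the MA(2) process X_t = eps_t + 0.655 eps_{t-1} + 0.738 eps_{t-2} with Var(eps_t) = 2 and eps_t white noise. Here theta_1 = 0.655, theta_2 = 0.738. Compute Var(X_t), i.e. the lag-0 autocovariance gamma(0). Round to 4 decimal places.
\gamma(0) = 3.9473

For an MA(q) process X_t = eps_t + sum_i theta_i eps_{t-i} with
Var(eps_t) = sigma^2, the variance is
  gamma(0) = sigma^2 * (1 + sum_i theta_i^2).
  sum_i theta_i^2 = (0.655)^2 + (0.738)^2 = 0.429025 + 0.544644 = 0.973669.
  gamma(0) = 2 * (1 + 0.973669) = 2 * 1.973669 = 3.947338, which rounds to 3.9473.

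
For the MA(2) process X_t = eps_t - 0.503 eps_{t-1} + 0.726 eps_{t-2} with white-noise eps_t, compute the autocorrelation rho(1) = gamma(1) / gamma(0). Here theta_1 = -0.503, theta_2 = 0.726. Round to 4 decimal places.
\rho(1) = -0.4877

For an MA(q) process with theta_0 = 1, the autocovariance is
  gamma(k) = sigma^2 * sum_{i=0..q-k} theta_i * theta_{i+k},
and rho(k) = gamma(k) / gamma(0). Sigma^2 cancels.
  numerator   = (1)*(-0.503) + (-0.503)*(0.726) = -0.868178.
  denominator = (1)^2 + (-0.503)^2 + (0.726)^2 = 1.780085.
  rho(1) = -0.868178 / 1.780085 = -0.4877.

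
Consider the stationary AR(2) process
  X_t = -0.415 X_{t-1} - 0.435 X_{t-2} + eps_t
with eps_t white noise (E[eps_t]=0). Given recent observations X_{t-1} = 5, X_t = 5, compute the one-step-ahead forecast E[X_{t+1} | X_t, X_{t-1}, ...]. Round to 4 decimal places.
E[X_{t+1} \mid \mathcal F_t] = -4.2500

For an AR(p) model X_t = c + sum_i phi_i X_{t-i} + eps_t, the
one-step-ahead conditional mean is
  E[X_{t+1} | X_t, ...] = c + sum_i phi_i X_{t+1-i}.
Substitute known values:
  E[X_{t+1} | ...] = (-0.415) * (5) + (-0.435) * (5)
                   = -4.2500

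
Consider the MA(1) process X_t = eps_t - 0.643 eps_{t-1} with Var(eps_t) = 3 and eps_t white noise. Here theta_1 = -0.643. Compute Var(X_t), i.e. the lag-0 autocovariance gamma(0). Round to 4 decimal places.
\gamma(0) = 4.2403

For an MA(q) process X_t = eps_t + sum_i theta_i eps_{t-i} with
Var(eps_t) = sigma^2, the variance is
  gamma(0) = sigma^2 * (1 + sum_i theta_i^2).
  sum_i theta_i^2 = (-0.643)^2 = 0.413449.
  gamma(0) = 3 * (1 + 0.413449) = 3 * 1.413449 = 4.240347, which rounds to 4.2403.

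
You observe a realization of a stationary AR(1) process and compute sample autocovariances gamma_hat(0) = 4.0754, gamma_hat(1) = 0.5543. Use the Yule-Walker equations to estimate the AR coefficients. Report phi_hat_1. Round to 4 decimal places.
\hat\phi_{1} = 0.1360

The Yule-Walker equations for an AR(p) process read, in matrix form,
  Gamma_p phi = r_p,   with   (Gamma_p)_{ij} = gamma(|i - j|),
                       (r_p)_i = gamma(i),   i,j = 1..p.
Substitute the sample gammas (Toeplitz matrix and right-hand side of size 1):
  Gamma_p = [[4.0754]]
  r_p     = [0.5543]
With p = 1 this is the single equation gamma(0) phi_1 = gamma(1):
  phi_hat_1 = gamma(1) / gamma(0) = 0.5543 / 4.0754 = 0.1360.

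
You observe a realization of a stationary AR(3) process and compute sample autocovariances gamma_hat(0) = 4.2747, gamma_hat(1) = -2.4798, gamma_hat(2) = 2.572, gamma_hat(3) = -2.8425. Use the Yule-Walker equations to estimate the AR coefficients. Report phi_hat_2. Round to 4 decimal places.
\hat\phi_{2} = 0.2600

The Yule-Walker equations for an AR(p) process read, in matrix form,
  Gamma_p phi = r_p,   with   (Gamma_p)_{ij} = gamma(|i - j|),
                       (r_p)_i = gamma(i),   i,j = 1..p.
Substitute the sample gammas (Toeplitz matrix and right-hand side of size 3):
  Gamma_p = [[4.2747, -2.4798, 2.572], [-2.4798, 4.2747, -2.4798], [2.572, -2.4798, 4.2747]]
  r_p     = [-2.4798, 2.572, -2.8425]
Written out (R1..R3):
  (R1) 4.2747 phi_1 - 2.4798 phi_2 + 2.572 phi_3 = -2.4798
  (R2) -2.4798 phi_1 + 4.2747 phi_2 - 2.4798 phi_3 = 2.572
  (R3) 2.572 phi_1 - 2.4798 phi_2 + 4.2747 phi_3 = -2.8425
Gaussian elimination:
  R2 <- R2 - (-2.4798/4.2747) R1 = R2 - (-0.580111) R1:  2.836141 phi_2 - 0.987755 phi_3 = 1.133441
  R3 <- R3 - (2.572/4.2747) R1 = R3 - (0.60168) R1:  -0.987755 phi_2 + 2.72718 phi_3 = -1.350455
  R3 <- R3 - (-0.987755/2.836141) R2 = R3 - (-0.348274) R2:  2.38317 phi_3 = -0.955707
Back-substitution:
  phi_hat_3 = -0.955707 / 2.38317 = -0.401023
  phi_hat_2 = (1.133441 - (-0.987755)(-0.401023)) / 2.836141 = 0.259976
  phi_hat_1 = (-2.4798 - (-2.4798)(0.259976) - (2.572)(-0.401023)) / 4.2747 = -0.188009
So phi_hat = [-0.1880, 0.2600, -0.4010].
Therefore phi_hat_2 = 0.2600.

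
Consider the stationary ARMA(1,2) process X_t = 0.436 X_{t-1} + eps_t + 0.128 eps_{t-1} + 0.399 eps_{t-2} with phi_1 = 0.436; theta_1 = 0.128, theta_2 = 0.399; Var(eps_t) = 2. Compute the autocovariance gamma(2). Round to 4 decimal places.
\gamma(2) = 1.8022

Multiply the model equation by X_{t-k} and take expectations. With theta_0 = psi_0 = 1 and psi_j the MA(infinity) weights, this gives
  gamma(k) - sum_i phi_i gamma(k-i) = c_k,
  c_k = sigma^2 * sum_{j=k..q} theta_j psi_{j-k}   (c_k = 0 for k > q),
using gamma(-m) = gamma(m).
psi-weights needed (psi_j = theta_j + sum_i phi_i psi_{j-i}):
  psi_1 = theta_1 + phi_1 = 0.128 + (0.436) = 0.564
  psi_2 = theta_2 + phi_1 psi_1 = 0.399 + (0.436)(0.564) = 0.644904
Right-hand sides:
  c_0 = sigma^2 (1 + theta_1 psi_1 + theta_2 psi_2) = 2 * (1 + (0.128)(0.564) + (0.399)(0.644904)) = 2 * 1.329509 = 2.659017
  c_1 = sigma^2 (theta_1 + theta_2 psi_1) = 2 * (0.128 + (0.399)(0.564)) = 0.706072
  c_2 = sigma^2 theta_2 = 2 * (0.399) = 0.798
Equations for k = 0 and k = 1 (AR order 1):
  gamma(0) = phi_1 gamma(1) + c_0
  gamma(1) = phi_1 gamma(0) + c_1
Substituting the second into the first: gamma(0) (1 - phi_1^2) = c_0 + phi_1 c_1, so
  gamma(0) = (c_0 + phi_1 c_1) / (1 - phi_1^2) = (2.659017 + (0.436)(0.706072)) / (1 - (0.436)^2) = 2.966865 / 0.809904 = 3.66323.
  gamma(1) = phi_1 gamma(0) + c_1 = (0.436)(3.66323) + (0.706072) = 2.30324.
For k = 2: gamma(2) = phi_1 gamma(1) + c_2
  = (0.436)(2.30324) + (0.798) = 1.802213.
Therefore gamma(2) = 1.8022 (to 4 decimal places).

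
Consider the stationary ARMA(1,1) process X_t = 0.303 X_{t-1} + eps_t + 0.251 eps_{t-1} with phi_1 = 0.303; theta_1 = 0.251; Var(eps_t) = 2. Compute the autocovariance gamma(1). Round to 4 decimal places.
\gamma(1) = 1.3128

Multiply the model equation by X_{t-k} and take expectations. With theta_0 = psi_0 = 1 and psi_j the MA(infinity) weights, this gives
  gamma(k) - sum_i phi_i gamma(k-i) = c_k,
  c_k = sigma^2 * sum_{j=k..q} theta_j psi_{j-k}   (c_k = 0 for k > q),
using gamma(-m) = gamma(m).
psi-weights needed (psi_j = theta_j + sum_i phi_i psi_{j-i}):
  psi_1 = theta_1 + phi_1 = 0.251 + (0.303) = 0.554
Right-hand sides:
  c_0 = sigma^2 (1 + theta_1 psi_1) = 2 * (1 + (0.251)(0.554)) = 2 * 1.139054 = 2.278108
  c_1 = sigma^2 theta_1 = 2 * (0.251) = 0.502
  c_2 = 0
Equations for k = 0 and k = 1 (AR order 1):
  gamma(0) = phi_1 gamma(1) + c_0
  gamma(1) = phi_1 gamma(0) + c_1
Substituting the second into the first: gamma(0) (1 - phi_1^2) = c_0 + phi_1 c_1, so
  gamma(0) = (c_0 + phi_1 c_1) / (1 - phi_1^2) = (2.278108 + (0.303)(0.502)) / (1 - (0.303)^2) = 2.430214 / 0.908191 = 2.675884.
  gamma(1) = phi_1 gamma(0) + c_1 = (0.303)(2.675884) + (0.502) = 1.312793.
Therefore gamma(1) = 1.3128 (to 4 decimal places).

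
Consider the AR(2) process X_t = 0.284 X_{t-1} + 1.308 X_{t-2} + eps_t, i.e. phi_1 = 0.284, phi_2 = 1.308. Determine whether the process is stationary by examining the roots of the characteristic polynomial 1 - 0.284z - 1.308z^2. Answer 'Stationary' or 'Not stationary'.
\text{Not stationary}

The AR(p) characteristic polynomial is P(z) = 1 - 0.284z - 1.308z^2.
Stationarity requires all roots to lie outside the unit circle, i.e. |z| > 1 for every root.
Set 1 + (-0.284) z + (-1.308) z^2 = 0, i.e. a z^2 + b z + c = 0 with a = -1.308, b = -0.284, c = 1.
Discriminant D = b^2 - 4ac = (-0.284)^2 - 4*(-1.308)*1 = 0.080656 - (-5.232) = 5.312656.
D >= 0, so the roots are real: z = (-b +/- sqrt(D)) / (2a) = (0.284 +/- 2.30492) / (-2.616).
  z_1 = (0.284 + 2.30492) / (-2.616) = -0.9896,   |z_1| = 0.9896.
  z_2 = (0.284 - 2.30492) / (-2.616) = 0.7725,   |z_2| = 0.7725.
Moduli of all roots: 0.9896, 0.7725.
All moduli strictly greater than 1? No.
Verdict: Not stationary.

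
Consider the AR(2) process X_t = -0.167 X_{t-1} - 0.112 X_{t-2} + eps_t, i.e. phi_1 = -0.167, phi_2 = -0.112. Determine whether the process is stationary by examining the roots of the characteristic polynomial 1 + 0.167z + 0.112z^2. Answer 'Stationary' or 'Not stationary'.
\text{Stationary}

The AR(p) characteristic polynomial is P(z) = 1 + 0.167z + 0.112z^2.
Stationarity requires all roots to lie outside the unit circle, i.e. |z| > 1 for every root.
Set 1 + (0.167) z + (0.112) z^2 = 0, i.e. a z^2 + b z + c = 0 with a = 0.112, b = 0.167, c = 1.
Discriminant D = b^2 - 4ac = (0.167)^2 - 4*(0.112)*1 = 0.027889 - (0.448) = -0.420111.
D < 0, so the roots are the complex-conjugate pair z = (-b +/- i sqrt(-D)) / (2a) = -0.7455 +/- 2.8936i.
For a conjugate pair |z|^2 = z * conj(z) = (product of roots) = c/a = 1/(0.112) = 8.928571, so |z| = sqrt(8.928571) = 2.9881 for both roots.
Moduli of all roots: 2.9881, 2.9881.
All moduli strictly greater than 1? Yes.
Verdict: Stationary.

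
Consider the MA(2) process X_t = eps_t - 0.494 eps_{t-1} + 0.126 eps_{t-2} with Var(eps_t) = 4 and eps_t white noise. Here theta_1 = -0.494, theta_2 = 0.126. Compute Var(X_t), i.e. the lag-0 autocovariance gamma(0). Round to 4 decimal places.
\gamma(0) = 5.0396

For an MA(q) process X_t = eps_t + sum_i theta_i eps_{t-i} with
Var(eps_t) = sigma^2, the variance is
  gamma(0) = sigma^2 * (1 + sum_i theta_i^2).
  sum_i theta_i^2 = (-0.494)^2 + (0.126)^2 = 0.244036 + 0.015876 = 0.259912.
  gamma(0) = 4 * (1 + 0.259912) = 4 * 1.259912 = 5.039648, which rounds to 5.0396.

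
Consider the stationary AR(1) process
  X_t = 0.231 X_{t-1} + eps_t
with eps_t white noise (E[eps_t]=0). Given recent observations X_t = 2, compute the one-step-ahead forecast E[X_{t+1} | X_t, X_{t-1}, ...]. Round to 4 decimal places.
E[X_{t+1} \mid \mathcal F_t] = 0.4620

For an AR(p) model X_t = c + sum_i phi_i X_{t-i} + eps_t, the
one-step-ahead conditional mean is
  E[X_{t+1} | X_t, ...] = c + sum_i phi_i X_{t+1-i}.
Substitute known values:
  E[X_{t+1} | ...] = (0.231) * (2)
                   = 0.4620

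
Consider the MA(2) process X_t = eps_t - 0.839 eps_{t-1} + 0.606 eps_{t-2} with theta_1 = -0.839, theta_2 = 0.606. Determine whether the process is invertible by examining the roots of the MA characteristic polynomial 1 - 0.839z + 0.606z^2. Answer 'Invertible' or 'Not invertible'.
\text{Invertible}

The MA(q) characteristic polynomial is P(z) = 1 - 0.839z + 0.606z^2.
Invertibility requires all roots to lie outside the unit circle, i.e. |z| > 1 for every root.
Set 1 + (-0.839) z + (0.606) z^2 = 0, i.e. a z^2 + b z + c = 0 with a = 0.606, b = -0.839, c = 1.
Discriminant D = b^2 - 4ac = (-0.839)^2 - 4*(0.606)*1 = 0.703921 - (2.424) = -1.720079.
D < 0, so the roots are the complex-conjugate pair z = (-b +/- i sqrt(-D)) / (2a) = 0.6922 +/- 1.0821i.
For a conjugate pair |z|^2 = z * conj(z) = (product of roots) = c/a = 1/(0.606) = 1.650165, so |z| = sqrt(1.650165) = 1.2846 for both roots.
Moduli of all roots: 1.2846, 1.2846.
All moduli strictly greater than 1? Yes.
Verdict: Invertible.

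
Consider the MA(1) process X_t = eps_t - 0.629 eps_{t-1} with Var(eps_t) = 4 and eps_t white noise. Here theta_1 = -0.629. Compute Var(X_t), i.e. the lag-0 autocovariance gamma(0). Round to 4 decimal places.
\gamma(0) = 5.5826

For an MA(q) process X_t = eps_t + sum_i theta_i eps_{t-i} with
Var(eps_t) = sigma^2, the variance is
  gamma(0) = sigma^2 * (1 + sum_i theta_i^2).
  sum_i theta_i^2 = (-0.629)^2 = 0.395641.
  gamma(0) = 4 * (1 + 0.395641) = 4 * 1.395641 = 5.582564, which rounds to 5.5826.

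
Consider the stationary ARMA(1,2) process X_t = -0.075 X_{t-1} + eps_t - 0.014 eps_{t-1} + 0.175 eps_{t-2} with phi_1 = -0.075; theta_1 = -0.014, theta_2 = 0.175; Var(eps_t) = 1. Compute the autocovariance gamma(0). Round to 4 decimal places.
\gamma(0) = 1.0411

Multiply the model equation by X_{t-k} and take expectations. With theta_0 = psi_0 = 1 and psi_j the MA(infinity) weights, this gives
  gamma(k) - sum_i phi_i gamma(k-i) = c_k,
  c_k = sigma^2 * sum_{j=k..q} theta_j psi_{j-k}   (c_k = 0 for k > q),
using gamma(-m) = gamma(m).
psi-weights needed (psi_j = theta_j + sum_i phi_i psi_{j-i}):
  psi_1 = theta_1 + phi_1 = -0.014 + (-0.075) = -0.089
  psi_2 = theta_2 + phi_1 psi_1 = 0.175 + (-0.075)(-0.089) = 0.181675
Right-hand sides:
  c_0 = sigma^2 (1 + theta_1 psi_1 + theta_2 psi_2) = 1 * (1 + (-0.014)(-0.089) + (0.175)(0.181675)) = 1 * 1.033039 = 1.033039
  c_1 = sigma^2 (theta_1 + theta_2 psi_1) = 1 * (-0.014 + (0.175)(-0.089)) = -0.029575
  c_2 = sigma^2 theta_2 = 1 * (0.175) = 0.175
Equations for k = 0 and k = 1 (AR order 1):
  gamma(0) = phi_1 gamma(1) + c_0
  gamma(1) = phi_1 gamma(0) + c_1
Substituting the second into the first: gamma(0) (1 - phi_1^2) = c_0 + phi_1 c_1, so
  gamma(0) = (c_0 + phi_1 c_1) / (1 - phi_1^2) = (1.033039 + (-0.075)(-0.029575)) / (1 - (-0.075)^2) = 1.035257 / 0.994375 = 1.041114.
Therefore gamma(0) = 1.0411 (to 4 decimal places).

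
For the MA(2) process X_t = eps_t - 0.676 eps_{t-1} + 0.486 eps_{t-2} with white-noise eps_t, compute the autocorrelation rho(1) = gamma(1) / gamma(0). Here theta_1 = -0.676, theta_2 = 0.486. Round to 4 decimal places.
\rho(1) = -0.5933

For an MA(q) process with theta_0 = 1, the autocovariance is
  gamma(k) = sigma^2 * sum_{i=0..q-k} theta_i * theta_{i+k},
and rho(k) = gamma(k) / gamma(0). Sigma^2 cancels.
  numerator   = (1)*(-0.676) + (-0.676)*(0.486) = -1.004536.
  denominator = (1)^2 + (-0.676)^2 + (0.486)^2 = 1.693172.
  rho(1) = -1.004536 / 1.693172 = -0.5933.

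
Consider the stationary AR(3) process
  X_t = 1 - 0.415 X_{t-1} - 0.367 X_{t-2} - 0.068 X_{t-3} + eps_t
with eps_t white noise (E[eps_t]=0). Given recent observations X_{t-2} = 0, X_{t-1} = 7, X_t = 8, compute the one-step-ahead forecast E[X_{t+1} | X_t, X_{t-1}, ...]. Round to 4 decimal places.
E[X_{t+1} \mid \mathcal F_t] = -4.8890

For an AR(p) model X_t = c + sum_i phi_i X_{t-i} + eps_t, the
one-step-ahead conditional mean is
  E[X_{t+1} | X_t, ...] = c + sum_i phi_i X_{t+1-i}.
Substitute known values:
  E[X_{t+1} | ...] = 1 + (-0.415) * (8) + (-0.367) * (7) + (-0.068) * (0)
                   = -4.8890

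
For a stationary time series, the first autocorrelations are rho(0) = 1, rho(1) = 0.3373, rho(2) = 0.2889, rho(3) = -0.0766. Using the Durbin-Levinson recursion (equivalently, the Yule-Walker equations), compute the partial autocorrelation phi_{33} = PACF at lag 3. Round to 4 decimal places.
\phi_{33} = -0.2600

The PACF at lag k is phi_{kk}, the last component of the solution
to the Yule-Walker system G_k phi = r_k where
  (G_k)_{ij} = rho(|i - j|), (r_k)_i = rho(i), i,j = 1..k.
Equivalently, Durbin-Levinson gives phi_{kk} iteratively:
  phi_{11} = rho(1)
  phi_{kk} = [rho(k) - sum_{j=1..k-1} phi_{k-1,j} rho(k-j)]
            / [1 - sum_{j=1..k-1} phi_{k-1,j} rho(j)],
  phi_{k,j} = phi_{k-1,j} - phi_{kk} phi_{k-1,k-j},  j = 1..k-1.
Step k = 1:
  phi_11 = rho(1) = 0.3373.
Step k = 2:
  phi_22 = [rho(2) - phi_11 rho(1)] / [1 - phi_11 rho(1)] = [0.2889 - (0.3373)(0.3373)] / [1 - (0.3373)(0.3373)]
         = 0.17512871 / 0.88622871 = 0.197611.
  Update: phi_21 = phi_11 - phi_22 phi_11 = 0.3373 - (0.197611)(0.3373) = 0.270646.
Step k = 3:
  phi_33 = [rho(3) - phi_21 rho(2) - phi_22 rho(1)] / [1 - phi_21 rho(1) - phi_22 rho(2)]
    numerator   = -0.0766 - (0.270646)(0.2889) - (0.197611)(0.3373) = -0.22144381
    denominator = 1 - (0.270646)(0.3373) - (0.197611)(0.2889) = 0.85162132
  phi_33 = -0.22144381 / 0.85162132 = -0.26.
Therefore phi_{33} = -0.2600.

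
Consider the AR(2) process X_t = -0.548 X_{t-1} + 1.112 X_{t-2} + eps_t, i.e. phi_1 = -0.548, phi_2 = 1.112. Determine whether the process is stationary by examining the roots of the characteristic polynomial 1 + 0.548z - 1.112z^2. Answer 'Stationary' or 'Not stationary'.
\text{Not stationary}

The AR(p) characteristic polynomial is P(z) = 1 + 0.548z - 1.112z^2.
Stationarity requires all roots to lie outside the unit circle, i.e. |z| > 1 for every root.
Set 1 + (0.548) z + (-1.112) z^2 = 0, i.e. a z^2 + b z + c = 0 with a = -1.112, b = 0.548, c = 1.
Discriminant D = b^2 - 4ac = (0.548)^2 - 4*(-1.112)*1 = 0.300304 - (-4.448) = 4.748304.
D >= 0, so the roots are real: z = (-b +/- sqrt(D)) / (2a) = (-0.548 +/- 2.17906) / (-2.224).
  z_1 = (-0.548 + 2.17906) / (-2.224) = -0.7334,   |z_1| = 0.7334.
  z_2 = (-0.548 - 2.17906) / (-2.224) = 1.2262,   |z_2| = 1.2262.
Moduli of all roots: 0.7334, 1.2262.
All moduli strictly greater than 1? No.
Verdict: Not stationary.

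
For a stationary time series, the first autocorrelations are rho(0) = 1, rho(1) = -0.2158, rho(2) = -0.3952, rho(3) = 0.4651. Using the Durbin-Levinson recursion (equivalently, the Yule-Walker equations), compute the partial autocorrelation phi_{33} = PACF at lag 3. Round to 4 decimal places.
\phi_{33} = 0.3210

The PACF at lag k is phi_{kk}, the last component of the solution
to the Yule-Walker system G_k phi = r_k where
  (G_k)_{ij} = rho(|i - j|), (r_k)_i = rho(i), i,j = 1..k.
Equivalently, Durbin-Levinson gives phi_{kk} iteratively:
  phi_{11} = rho(1)
  phi_{kk} = [rho(k) - sum_{j=1..k-1} phi_{k-1,j} rho(k-j)]
            / [1 - sum_{j=1..k-1} phi_{k-1,j} rho(j)],
  phi_{k,j} = phi_{k-1,j} - phi_{kk} phi_{k-1,k-j},  j = 1..k-1.
Step k = 1:
  phi_11 = rho(1) = -0.2158.
Step k = 2:
  phi_22 = [rho(2) - phi_11 rho(1)] / [1 - phi_11 rho(1)] = [-0.3952 - (-0.2158)(-0.2158)] / [1 - (-0.2158)(-0.2158)]
         = -0.44176964 / 0.95343036 = -0.463348.
  Update: phi_21 = phi_11 - phi_22 phi_11 = -0.2158 - (-0.463348)(-0.2158) = -0.31579.
Step k = 3:
  phi_33 = [rho(3) - phi_21 rho(2) - phi_22 rho(1)] / [1 - phi_21 rho(1) - phi_22 rho(2)]
    numerator   = 0.4651 - (-0.31579)(-0.3952) - (-0.463348)(-0.2158) = 0.24030923
    denominator = 1 - (-0.31579)(-0.2158) - (-0.463348)(-0.3952) = 0.74873747
  phi_33 = 0.24030923 / 0.74873747 = 0.321.
Therefore phi_{33} = 0.3210.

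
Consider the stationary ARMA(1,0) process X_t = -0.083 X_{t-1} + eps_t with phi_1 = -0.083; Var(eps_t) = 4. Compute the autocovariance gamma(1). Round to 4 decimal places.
\gamma(1) = -0.3343

Multiply the model equation by X_{t-k} and take expectations. With theta_0 = psi_0 = 1 and psi_j the MA(infinity) weights, this gives
  gamma(k) - sum_i phi_i gamma(k-i) = c_k,
  c_k = sigma^2 * sum_{j=k..q} theta_j psi_{j-k}   (c_k = 0 for k > q),
using gamma(-m) = gamma(m).
Pure AR (q = 0): c_0 = sigma^2 = 4, c_k = 0 for k >= 1.
Equations for k = 0 and k = 1 (AR order 1):
  gamma(0) = phi_1 gamma(1) + c_0
  gamma(1) = phi_1 gamma(0) + c_1
Substituting the second into the first: gamma(0) (1 - phi_1^2) = c_0 + phi_1 c_1, so
  gamma(0) = c_0 / (1 - phi_1^2) = 4 / (1 - (-0.083)^2) = 4 / 0.993111 = 4.027747.
  gamma(1) = phi_1 gamma(0) = (-0.083)(4.027747) = -0.334303.
Therefore gamma(1) = -0.3343 (to 4 decimal places).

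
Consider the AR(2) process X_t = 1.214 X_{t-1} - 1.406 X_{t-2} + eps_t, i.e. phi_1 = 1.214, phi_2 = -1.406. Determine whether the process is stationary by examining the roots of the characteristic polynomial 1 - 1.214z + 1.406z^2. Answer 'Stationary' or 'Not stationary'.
\text{Not stationary}

The AR(p) characteristic polynomial is P(z) = 1 - 1.214z + 1.406z^2.
Stationarity requires all roots to lie outside the unit circle, i.e. |z| > 1 for every root.
Set 1 + (-1.214) z + (1.406) z^2 = 0, i.e. a z^2 + b z + c = 0 with a = 1.406, b = -1.214, c = 1.
Discriminant D = b^2 - 4ac = (-1.214)^2 - 4*(1.406)*1 = 1.473796 - (5.624) = -4.150204.
D < 0, so the roots are the complex-conjugate pair z = (-b +/- i sqrt(-D)) / (2a) = 0.4317 +/- 0.7245i.
For a conjugate pair |z|^2 = z * conj(z) = (product of roots) = c/a = 1/(1.406) = 0.711238, so |z| = sqrt(0.711238) = 0.8433 for both roots.
Moduli of all roots: 0.8433, 0.8433.
All moduli strictly greater than 1? No.
Verdict: Not stationary.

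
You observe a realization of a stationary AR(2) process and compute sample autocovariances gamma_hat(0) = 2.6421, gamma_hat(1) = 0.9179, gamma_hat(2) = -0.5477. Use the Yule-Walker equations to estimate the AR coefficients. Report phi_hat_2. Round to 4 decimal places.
\hat\phi_{2} = -0.3730

The Yule-Walker equations for an AR(p) process read, in matrix form,
  Gamma_p phi = r_p,   with   (Gamma_p)_{ij} = gamma(|i - j|),
                       (r_p)_i = gamma(i),   i,j = 1..p.
Substitute the sample gammas (Toeplitz matrix and right-hand side of size 2):
  Gamma_p = [[2.6421, 0.9179], [0.9179, 2.6421]]
  r_p     = [0.9179, -0.5477]
Written out:
  2.6421 phi_1 + 0.9179 phi_2 = 0.9179
  0.9179 phi_1 + 2.6421 phi_2 = -0.5477
Solve by Cramer's rule:
  det = gamma(0)^2 - gamma(1)^2 = (2.6421)^2 - (0.9179)^2 = 6.98069241 - 0.84254041 = 6.138152
  phi_hat_1 = [gamma(1) gamma(0) - gamma(1) gamma(2)] / det = [(0.9179)(2.6421) - (0.9179)(-0.5477)] / 6.138152 = 2.92791742 / 6.138152 = 0.477
  phi_hat_2 = [gamma(0) gamma(2) - gamma(1)^2] / det = [(2.6421)(-0.5477) - (0.9179)^2] / 6.138152 = -2.28961858 / 6.138152 = -0.373
So phi_hat = [0.4770, -0.3730].
Therefore phi_hat_2 = -0.3730.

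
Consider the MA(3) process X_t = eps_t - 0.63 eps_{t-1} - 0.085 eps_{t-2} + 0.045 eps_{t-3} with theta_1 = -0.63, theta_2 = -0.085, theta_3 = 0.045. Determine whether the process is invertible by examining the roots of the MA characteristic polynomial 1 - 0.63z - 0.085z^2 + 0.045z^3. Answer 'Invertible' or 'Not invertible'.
\text{Invertible}

The MA(q) characteristic polynomial is P(z) = 1 - 0.63z - 0.085z^2 + 0.045z^3.
Invertibility requires all roots to lie outside the unit circle, i.e. |z| > 1 for every root.
Degree 3: look for a simple real root z0 first, then factor out (1 - z/z0) and solve the remaining quadratic.
Testing z0 = 4: P(4) = 1 + (-0.63)(4) + (-0.085)(4)^2 + (0.045)(4)^3
  = 1 + (-2.52) + (-1.36) + (2.88) = 0.  So z_0 = 4 is a root, |z_0| = 4.
Divide out the factor (1 - 0.25 z) = (1 - z/z0) (since 1/z0 = 0.25):
  P(z) = (1 - 0.25 z)(1 + (-0.38) z + (-0.18) z^2)
  [check: z-coef -0.38 - (0.25) = -0.63; z^2-coef -0.18 - (0.25)(-0.38) = -0.085; z^3-coef -(0.25)(-0.18) = 0.045.]
Remaining roots from the quadratic factor 1 + (-0.38) z + (-0.18) z^2:
  Set 1 + (-0.38) z + (-0.18) z^2 = 0, i.e. a z^2 + b z + c = 0 with a = -0.18, b = -0.38, c = 1.
  Discriminant D = b^2 - 4ac = (-0.38)^2 - 4*(-0.18)*1 = 0.1444 - (-0.72) = 0.8644.
  D >= 0, so the roots are real: z = (-b +/- sqrt(D)) / (2a) = (0.38 +/- 0.929731) / (-0.36).
    z_1 = (0.38 + 0.929731) / (-0.36) = -3.6381,   |z_1| = 3.6381.
    z_2 = (0.38 - 0.929731) / (-0.36) = 1.527,   |z_2| = 1.527.
Moduli of all roots: 4.0000, 3.6381, 1.5270.
All moduli strictly greater than 1? Yes.
Verdict: Invertible.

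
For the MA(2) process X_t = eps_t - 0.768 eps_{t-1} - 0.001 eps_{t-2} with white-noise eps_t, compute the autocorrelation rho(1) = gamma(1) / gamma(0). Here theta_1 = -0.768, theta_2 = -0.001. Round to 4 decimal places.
\rho(1) = -0.4826

For an MA(q) process with theta_0 = 1, the autocovariance is
  gamma(k) = sigma^2 * sum_{i=0..q-k} theta_i * theta_{i+k},
and rho(k) = gamma(k) / gamma(0). Sigma^2 cancels.
  numerator   = (1)*(-0.768) + (-0.768)*(-0.001) = -0.767232.
  denominator = (1)^2 + (-0.768)^2 + (-0.001)^2 = 1.589825.
  rho(1) = -0.767232 / 1.589825 = -0.4826.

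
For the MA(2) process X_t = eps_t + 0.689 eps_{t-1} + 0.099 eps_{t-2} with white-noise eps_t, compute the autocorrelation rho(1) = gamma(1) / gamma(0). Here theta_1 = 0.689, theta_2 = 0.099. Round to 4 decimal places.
\rho(1) = 0.5101

For an MA(q) process with theta_0 = 1, the autocovariance is
  gamma(k) = sigma^2 * sum_{i=0..q-k} theta_i * theta_{i+k},
and rho(k) = gamma(k) / gamma(0). Sigma^2 cancels.
  numerator   = (1)*(0.689) + (0.689)*(0.099) = 0.757211.
  denominator = (1)^2 + (0.689)^2 + (0.099)^2 = 1.484522.
  rho(1) = 0.757211 / 1.484522 = 0.5101.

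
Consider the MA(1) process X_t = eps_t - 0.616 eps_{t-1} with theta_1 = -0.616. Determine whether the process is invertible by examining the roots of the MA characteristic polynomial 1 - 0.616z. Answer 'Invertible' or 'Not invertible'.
\text{Invertible}

The MA(q) characteristic polynomial is P(z) = 1 - 0.616z.
Invertibility requires all roots to lie outside the unit circle, i.e. |z| > 1 for every root.
This is linear in z: 1 + (-0.616) z = 0  =>  z = -1/(-0.616) = 1.623377,  |z| = 1.623377.
Moduli of all roots: 1.6234.
All moduli strictly greater than 1? Yes.
Verdict: Invertible.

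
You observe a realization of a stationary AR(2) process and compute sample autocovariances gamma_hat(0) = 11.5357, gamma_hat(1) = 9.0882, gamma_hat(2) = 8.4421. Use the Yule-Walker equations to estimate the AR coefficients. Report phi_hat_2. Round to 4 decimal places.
\hat\phi_{2} = 0.2930

The Yule-Walker equations for an AR(p) process read, in matrix form,
  Gamma_p phi = r_p,   with   (Gamma_p)_{ij} = gamma(|i - j|),
                       (r_p)_i = gamma(i),   i,j = 1..p.
Substitute the sample gammas (Toeplitz matrix and right-hand side of size 2):
  Gamma_p = [[11.5357, 9.0882], [9.0882, 11.5357]]
  r_p     = [9.0882, 8.4421]
Written out:
  11.5357 phi_1 + 9.0882 phi_2 = 9.0882
  9.0882 phi_1 + 11.5357 phi_2 = 8.4421
Solve by Cramer's rule:
  det = gamma(0)^2 - gamma(1)^2 = (11.5357)^2 - (9.0882)^2 = 133.07237449 - 82.59537924 = 50.47699525
  phi_hat_1 = [gamma(1) gamma(0) - gamma(1) gamma(2)] / det = [(9.0882)(11.5357) - (9.0882)(8.4421)] / 50.47699525 = 28.11525552 / 50.47699525 = 0.557
  phi_hat_2 = [gamma(0) gamma(2) - gamma(1)^2] / det = [(11.5357)(8.4421) - (9.0882)^2] / 50.47699525 = 14.79015373 / 50.47699525 = 0.293
So phi_hat = [0.5570, 0.2930].
Therefore phi_hat_2 = 0.2930.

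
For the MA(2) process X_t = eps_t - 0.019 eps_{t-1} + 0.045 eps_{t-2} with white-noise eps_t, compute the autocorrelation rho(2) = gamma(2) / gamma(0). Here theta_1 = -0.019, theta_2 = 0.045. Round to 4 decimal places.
\rho(2) = 0.0449

For an MA(q) process with theta_0 = 1, the autocovariance is
  gamma(k) = sigma^2 * sum_{i=0..q-k} theta_i * theta_{i+k},
and rho(k) = gamma(k) / gamma(0). Sigma^2 cancels.
  numerator   = (1)*(0.045) = 0.045.
  denominator = (1)^2 + (-0.019)^2 + (0.045)^2 = 1.002386.
  rho(2) = 0.045 / 1.002386 = 0.0449.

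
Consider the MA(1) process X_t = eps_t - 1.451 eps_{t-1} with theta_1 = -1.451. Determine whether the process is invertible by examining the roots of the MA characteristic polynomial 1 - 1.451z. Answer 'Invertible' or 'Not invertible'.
\text{Not invertible}

The MA(q) characteristic polynomial is P(z) = 1 - 1.451z.
Invertibility requires all roots to lie outside the unit circle, i.e. |z| > 1 for every root.
This is linear in z: 1 + (-1.451) z = 0  =>  z = -1/(-1.451) = 0.68918,  |z| = 0.68918.
Moduli of all roots: 0.6892.
All moduli strictly greater than 1? No.
Verdict: Not invertible.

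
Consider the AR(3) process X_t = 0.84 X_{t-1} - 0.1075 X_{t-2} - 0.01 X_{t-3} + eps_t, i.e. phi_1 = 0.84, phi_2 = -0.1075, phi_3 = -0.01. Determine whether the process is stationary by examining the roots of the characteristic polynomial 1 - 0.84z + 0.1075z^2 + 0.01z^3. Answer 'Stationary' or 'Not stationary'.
\text{Stationary}

The AR(p) characteristic polynomial is P(z) = 1 - 0.84z + 0.1075z^2 + 0.01z^3.
Stationarity requires all roots to lie outside the unit circle, i.e. |z| > 1 for every root.
Degree 3: look for a simple real root z0 first, then factor out (1 - z/z0) and solve the remaining quadratic.
Testing z0 = 4: P(4) = 1 + (-0.84)(4) + (0.1075)(4)^2 + (0.01)(4)^3
  = 1 + (-3.36) + (1.72) + (0.64) = 0.  So z_0 = 4 is a root, |z_0| = 4.
Divide out the factor (1 - 0.25 z) = (1 - z/z0) (since 1/z0 = 0.25):
  P(z) = (1 - 0.25 z)(1 + (-0.59) z + (-0.04) z^2)
  [check: z-coef -0.59 - (0.25) = -0.84; z^2-coef -0.04 - (0.25)(-0.59) = 0.1075; z^3-coef -(0.25)(-0.04) = 0.01.]
Remaining roots from the quadratic factor 1 + (-0.59) z + (-0.04) z^2:
  Set 1 + (-0.59) z + (-0.04) z^2 = 0, i.e. a z^2 + b z + c = 0 with a = -0.04, b = -0.59, c = 1.
  Discriminant D = b^2 - 4ac = (-0.59)^2 - 4*(-0.04)*1 = 0.3481 - (-0.16) = 0.5081.
  D >= 0, so the roots are real: z = (-b +/- sqrt(D)) / (2a) = (0.59 +/- 0.712811) / (-0.08).
    z_1 = (0.59 + 0.712811) / (-0.08) = -16.2851,   |z_1| = 16.2851.
    z_2 = (0.59 - 0.712811) / (-0.08) = 1.5351,   |z_2| = 1.5351.
Moduli of all roots: 4.0000, 16.2851, 1.5351.
All moduli strictly greater than 1? Yes.
Verdict: Stationary.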